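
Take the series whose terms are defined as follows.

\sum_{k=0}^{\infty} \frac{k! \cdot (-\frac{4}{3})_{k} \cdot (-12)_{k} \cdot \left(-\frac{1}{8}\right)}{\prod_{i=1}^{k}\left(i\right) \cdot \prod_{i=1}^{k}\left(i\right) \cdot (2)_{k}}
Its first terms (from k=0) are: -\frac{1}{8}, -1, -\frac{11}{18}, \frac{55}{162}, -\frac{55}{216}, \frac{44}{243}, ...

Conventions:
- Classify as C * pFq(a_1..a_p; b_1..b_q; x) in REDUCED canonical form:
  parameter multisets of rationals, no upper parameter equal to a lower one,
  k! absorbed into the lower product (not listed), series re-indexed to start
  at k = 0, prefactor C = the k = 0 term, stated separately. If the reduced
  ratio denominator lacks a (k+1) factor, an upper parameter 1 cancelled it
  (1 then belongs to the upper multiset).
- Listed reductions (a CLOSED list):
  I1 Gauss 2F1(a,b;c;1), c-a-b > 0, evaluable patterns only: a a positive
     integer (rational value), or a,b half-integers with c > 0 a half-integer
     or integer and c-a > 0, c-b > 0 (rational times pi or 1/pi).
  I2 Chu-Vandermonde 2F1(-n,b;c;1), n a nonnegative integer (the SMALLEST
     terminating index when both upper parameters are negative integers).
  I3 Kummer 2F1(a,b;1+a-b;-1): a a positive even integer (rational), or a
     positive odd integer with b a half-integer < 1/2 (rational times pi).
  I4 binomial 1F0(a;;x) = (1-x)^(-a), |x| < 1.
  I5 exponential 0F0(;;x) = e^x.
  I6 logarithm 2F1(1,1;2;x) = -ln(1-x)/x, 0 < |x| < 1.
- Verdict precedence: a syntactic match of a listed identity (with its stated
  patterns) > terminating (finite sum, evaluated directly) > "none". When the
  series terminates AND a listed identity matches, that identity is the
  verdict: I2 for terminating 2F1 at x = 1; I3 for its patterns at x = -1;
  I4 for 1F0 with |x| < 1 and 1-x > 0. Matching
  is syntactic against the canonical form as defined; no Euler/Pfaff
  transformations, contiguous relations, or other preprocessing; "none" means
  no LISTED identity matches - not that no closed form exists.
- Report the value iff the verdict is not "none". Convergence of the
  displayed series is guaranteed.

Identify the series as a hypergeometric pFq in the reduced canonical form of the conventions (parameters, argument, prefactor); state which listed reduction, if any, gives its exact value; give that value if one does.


Key observation: x = 1 and the parameter 1 appears in both the upper and lower lists and cancels.
Adjacent-term ratio: r(k) = 1 * (k-12) (k-\frac{4}{3}) / [(k+2) (k+1)] - rational in k, leading ratio 1; with t_0 = -\frac{1}{8}, classification follows.

At argument 1: a 2F1 with upper {-12, -\frac{4}{3}}, lower {2}, scaled by C = -\frac{1}{8}. Verdict (x = 1): Chu-Vandermonde (I2) applies (terminating 2F1 at x = 1 with n = 12, b = -4/3, c = 2). Its exact value is -\frac{398267075}{258280326}.


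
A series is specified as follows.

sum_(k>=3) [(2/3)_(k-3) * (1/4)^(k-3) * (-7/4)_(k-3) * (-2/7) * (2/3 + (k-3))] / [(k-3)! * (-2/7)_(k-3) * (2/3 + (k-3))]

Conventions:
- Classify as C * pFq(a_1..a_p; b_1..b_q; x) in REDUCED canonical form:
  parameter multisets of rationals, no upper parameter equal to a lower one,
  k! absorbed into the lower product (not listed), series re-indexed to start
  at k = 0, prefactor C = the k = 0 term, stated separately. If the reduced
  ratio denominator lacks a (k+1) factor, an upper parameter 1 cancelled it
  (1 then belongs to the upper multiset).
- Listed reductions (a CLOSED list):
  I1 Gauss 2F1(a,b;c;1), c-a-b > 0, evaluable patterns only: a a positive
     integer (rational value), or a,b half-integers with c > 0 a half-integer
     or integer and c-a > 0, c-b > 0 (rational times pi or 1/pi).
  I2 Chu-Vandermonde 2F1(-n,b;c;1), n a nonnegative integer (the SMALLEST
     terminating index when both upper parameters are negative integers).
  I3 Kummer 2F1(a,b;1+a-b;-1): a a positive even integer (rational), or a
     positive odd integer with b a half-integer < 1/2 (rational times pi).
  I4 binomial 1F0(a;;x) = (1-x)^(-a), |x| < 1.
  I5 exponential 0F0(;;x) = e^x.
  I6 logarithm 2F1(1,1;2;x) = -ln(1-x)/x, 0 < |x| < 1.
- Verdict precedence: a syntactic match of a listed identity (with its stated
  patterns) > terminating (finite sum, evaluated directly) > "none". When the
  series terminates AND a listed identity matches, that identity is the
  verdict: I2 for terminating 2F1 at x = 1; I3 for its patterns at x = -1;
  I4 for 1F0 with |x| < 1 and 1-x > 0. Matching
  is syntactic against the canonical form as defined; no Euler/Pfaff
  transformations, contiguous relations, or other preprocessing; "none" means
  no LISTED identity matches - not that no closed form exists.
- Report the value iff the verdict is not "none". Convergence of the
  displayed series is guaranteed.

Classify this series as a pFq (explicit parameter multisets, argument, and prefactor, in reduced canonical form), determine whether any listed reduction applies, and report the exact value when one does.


Canonical form: C = -2/7 times 2F1 with upper {-7/4, 2/3}, lower {-2/7}, x = 1/4. Verdict: none. Every listed pattern misses the 2F1 form at 1/4, upper {-7/4, 2/3}.

First insight: t_0 being -2/7, striking the common factor k + 2/3 reduces the term (prefactor -2/7).
Step ratio: r(k) = (1/4) * (k-7/4) (k+2/3) / [(k-2/7) (k+1)] - poly over poly, x = (1/4) from leading terms; C = -2/7 at k = 0.


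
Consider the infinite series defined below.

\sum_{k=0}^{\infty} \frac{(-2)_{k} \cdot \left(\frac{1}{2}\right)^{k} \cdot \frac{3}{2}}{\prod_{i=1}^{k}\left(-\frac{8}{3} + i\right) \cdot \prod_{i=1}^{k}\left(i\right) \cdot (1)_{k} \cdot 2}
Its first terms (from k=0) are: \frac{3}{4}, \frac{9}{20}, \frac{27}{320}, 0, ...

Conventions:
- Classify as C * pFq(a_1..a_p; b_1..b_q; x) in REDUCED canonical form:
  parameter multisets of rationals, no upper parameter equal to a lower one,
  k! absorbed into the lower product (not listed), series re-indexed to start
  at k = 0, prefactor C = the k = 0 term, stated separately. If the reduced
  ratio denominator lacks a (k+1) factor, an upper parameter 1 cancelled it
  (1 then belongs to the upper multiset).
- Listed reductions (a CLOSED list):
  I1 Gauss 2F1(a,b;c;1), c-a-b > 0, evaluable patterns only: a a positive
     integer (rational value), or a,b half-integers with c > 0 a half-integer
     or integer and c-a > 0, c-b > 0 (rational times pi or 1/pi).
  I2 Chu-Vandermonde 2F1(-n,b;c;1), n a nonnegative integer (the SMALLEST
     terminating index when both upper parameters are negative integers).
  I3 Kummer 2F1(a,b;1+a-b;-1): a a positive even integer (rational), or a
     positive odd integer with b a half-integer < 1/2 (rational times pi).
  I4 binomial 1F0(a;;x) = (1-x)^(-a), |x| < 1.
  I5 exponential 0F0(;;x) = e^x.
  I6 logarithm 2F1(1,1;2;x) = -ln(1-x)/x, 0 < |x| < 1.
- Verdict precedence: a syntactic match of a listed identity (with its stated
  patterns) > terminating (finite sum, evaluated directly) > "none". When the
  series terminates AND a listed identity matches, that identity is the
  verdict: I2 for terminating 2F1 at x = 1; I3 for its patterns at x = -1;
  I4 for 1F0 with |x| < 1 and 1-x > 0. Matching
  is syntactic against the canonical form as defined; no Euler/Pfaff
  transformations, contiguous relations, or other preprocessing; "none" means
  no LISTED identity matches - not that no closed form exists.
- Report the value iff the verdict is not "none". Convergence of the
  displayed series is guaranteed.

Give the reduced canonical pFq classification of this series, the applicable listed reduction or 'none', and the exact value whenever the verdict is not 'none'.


First insight: from the first term \frac{3}{4}: the constant factors (C = 3/4, x = 1/2) combine into one prefactor.
Ratio: r(k) = \frac{1}{2} * (k-2) / [(k-\frac{5}{3}) (k+1) (k+1)] - poly over poly, x = \frac{1}{2} from leading terms; C = \frac{3}{4} at k = 0.

The series (x = \frac{1}{2}) is 1F2: upper {-2}, lower {-\frac{5}{3}, 1}, prefactor \frac{3}{4}. Verdict: terminating - upper -2 stops the sum at k = 2; the 3 terms are added exactly. Hence: \frac{411}{320}.


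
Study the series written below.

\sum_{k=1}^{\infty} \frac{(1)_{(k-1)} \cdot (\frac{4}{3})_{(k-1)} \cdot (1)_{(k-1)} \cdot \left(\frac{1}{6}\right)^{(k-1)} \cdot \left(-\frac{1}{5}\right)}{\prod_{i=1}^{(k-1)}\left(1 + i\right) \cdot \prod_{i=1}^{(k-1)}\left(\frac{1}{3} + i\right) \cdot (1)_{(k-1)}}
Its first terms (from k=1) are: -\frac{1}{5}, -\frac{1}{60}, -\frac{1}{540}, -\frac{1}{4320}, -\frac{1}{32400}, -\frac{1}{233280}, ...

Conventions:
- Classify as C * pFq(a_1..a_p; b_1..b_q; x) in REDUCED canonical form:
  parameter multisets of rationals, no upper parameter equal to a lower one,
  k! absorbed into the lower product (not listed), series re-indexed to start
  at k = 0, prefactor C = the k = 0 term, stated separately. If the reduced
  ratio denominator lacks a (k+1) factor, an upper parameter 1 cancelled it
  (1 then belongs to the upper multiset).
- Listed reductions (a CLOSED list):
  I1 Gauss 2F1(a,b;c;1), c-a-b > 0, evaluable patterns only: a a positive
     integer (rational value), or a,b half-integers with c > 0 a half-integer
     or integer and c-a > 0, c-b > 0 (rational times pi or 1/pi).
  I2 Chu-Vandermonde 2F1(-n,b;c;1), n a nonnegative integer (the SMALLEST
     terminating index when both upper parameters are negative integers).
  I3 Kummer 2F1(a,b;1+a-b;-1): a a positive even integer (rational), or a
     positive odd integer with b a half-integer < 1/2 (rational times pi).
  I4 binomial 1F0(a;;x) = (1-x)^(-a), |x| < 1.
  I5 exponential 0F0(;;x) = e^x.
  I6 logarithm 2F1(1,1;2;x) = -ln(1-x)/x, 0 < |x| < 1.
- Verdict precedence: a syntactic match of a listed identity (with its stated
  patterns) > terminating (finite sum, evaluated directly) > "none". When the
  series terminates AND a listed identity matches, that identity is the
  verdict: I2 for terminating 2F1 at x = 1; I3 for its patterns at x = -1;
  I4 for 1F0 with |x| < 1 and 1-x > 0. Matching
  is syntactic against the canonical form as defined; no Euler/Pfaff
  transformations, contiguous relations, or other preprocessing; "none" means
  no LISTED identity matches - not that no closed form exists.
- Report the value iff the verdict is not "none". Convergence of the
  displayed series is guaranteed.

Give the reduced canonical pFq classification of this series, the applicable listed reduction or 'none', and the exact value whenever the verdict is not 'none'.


Prefactor -\frac{1}{5}, argument \frac{1}{6}: 2F1 with upper {1, 1} over lower {2}. Verdict: the logarithmic series (I6) fires (the logarithm: parameters (1,1;2), x = \frac{1}{6}). Its exact value is \frac{6}{5} \cdot \ln\left(\frac{5}{6}\right).

Key step: x = \frac{1}{6} and the lower running product (prefactor -1/5) is a rising factorial.
Adjacent-term ratio: r(k) = \frac{1}{6} * (k+1) (k+1) / [(k+2) (k+1)] - rational; roots negated = parameters, x = \frac{1}{6}, C = -\frac{1}{5}.


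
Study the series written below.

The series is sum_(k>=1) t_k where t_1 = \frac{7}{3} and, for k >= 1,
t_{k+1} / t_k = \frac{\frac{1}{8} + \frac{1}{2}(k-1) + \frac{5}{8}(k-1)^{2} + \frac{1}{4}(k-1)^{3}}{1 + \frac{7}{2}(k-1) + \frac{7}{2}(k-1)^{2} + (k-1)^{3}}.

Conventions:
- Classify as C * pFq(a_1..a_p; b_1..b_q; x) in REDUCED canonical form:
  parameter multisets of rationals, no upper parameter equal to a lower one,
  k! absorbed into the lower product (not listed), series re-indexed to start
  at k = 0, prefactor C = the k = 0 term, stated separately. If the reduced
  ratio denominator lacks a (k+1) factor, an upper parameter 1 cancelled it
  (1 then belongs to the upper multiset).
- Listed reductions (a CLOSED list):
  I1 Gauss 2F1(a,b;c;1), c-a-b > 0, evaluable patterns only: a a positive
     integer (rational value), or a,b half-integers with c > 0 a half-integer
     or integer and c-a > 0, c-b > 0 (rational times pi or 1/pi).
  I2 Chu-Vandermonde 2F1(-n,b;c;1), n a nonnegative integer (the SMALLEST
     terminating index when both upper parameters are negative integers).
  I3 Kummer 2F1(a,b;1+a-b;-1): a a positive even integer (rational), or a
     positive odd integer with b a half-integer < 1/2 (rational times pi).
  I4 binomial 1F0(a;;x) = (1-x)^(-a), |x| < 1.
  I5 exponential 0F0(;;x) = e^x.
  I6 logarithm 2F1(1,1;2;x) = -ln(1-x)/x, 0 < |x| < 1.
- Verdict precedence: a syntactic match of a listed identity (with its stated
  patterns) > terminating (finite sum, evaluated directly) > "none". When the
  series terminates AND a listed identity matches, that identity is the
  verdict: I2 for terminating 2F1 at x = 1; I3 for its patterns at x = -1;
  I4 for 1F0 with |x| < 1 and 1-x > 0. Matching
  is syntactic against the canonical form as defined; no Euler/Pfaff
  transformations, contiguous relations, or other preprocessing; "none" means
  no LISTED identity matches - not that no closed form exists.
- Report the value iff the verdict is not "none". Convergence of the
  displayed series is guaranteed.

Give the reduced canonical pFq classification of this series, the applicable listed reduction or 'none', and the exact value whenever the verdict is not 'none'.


First insight: from the first term \frac{7}{3}: cancel k + 1/2 from the displayed ratio first; then C = 7/3.
Term ratio: r(k) = \frac{1}{4} * (k+1) (k+1) / [(k+2) (k+1)] - poly over poly, x = \frac{1}{4} from leading terms; C = \frac{7}{3} at k = 0.

Canonical form: C = \frac{7}{3} times 2F1 with upper {1, 1}, lower {2}, x = \frac{1}{4}. Verdict: this is the I6 logarithm reduction (the logarithm: parameters (1,1;2), x = \frac{1}{4}). Hence: \left(-\frac{28}{3}\right) \cdot \ln\left(\frac{3}{4}\right).


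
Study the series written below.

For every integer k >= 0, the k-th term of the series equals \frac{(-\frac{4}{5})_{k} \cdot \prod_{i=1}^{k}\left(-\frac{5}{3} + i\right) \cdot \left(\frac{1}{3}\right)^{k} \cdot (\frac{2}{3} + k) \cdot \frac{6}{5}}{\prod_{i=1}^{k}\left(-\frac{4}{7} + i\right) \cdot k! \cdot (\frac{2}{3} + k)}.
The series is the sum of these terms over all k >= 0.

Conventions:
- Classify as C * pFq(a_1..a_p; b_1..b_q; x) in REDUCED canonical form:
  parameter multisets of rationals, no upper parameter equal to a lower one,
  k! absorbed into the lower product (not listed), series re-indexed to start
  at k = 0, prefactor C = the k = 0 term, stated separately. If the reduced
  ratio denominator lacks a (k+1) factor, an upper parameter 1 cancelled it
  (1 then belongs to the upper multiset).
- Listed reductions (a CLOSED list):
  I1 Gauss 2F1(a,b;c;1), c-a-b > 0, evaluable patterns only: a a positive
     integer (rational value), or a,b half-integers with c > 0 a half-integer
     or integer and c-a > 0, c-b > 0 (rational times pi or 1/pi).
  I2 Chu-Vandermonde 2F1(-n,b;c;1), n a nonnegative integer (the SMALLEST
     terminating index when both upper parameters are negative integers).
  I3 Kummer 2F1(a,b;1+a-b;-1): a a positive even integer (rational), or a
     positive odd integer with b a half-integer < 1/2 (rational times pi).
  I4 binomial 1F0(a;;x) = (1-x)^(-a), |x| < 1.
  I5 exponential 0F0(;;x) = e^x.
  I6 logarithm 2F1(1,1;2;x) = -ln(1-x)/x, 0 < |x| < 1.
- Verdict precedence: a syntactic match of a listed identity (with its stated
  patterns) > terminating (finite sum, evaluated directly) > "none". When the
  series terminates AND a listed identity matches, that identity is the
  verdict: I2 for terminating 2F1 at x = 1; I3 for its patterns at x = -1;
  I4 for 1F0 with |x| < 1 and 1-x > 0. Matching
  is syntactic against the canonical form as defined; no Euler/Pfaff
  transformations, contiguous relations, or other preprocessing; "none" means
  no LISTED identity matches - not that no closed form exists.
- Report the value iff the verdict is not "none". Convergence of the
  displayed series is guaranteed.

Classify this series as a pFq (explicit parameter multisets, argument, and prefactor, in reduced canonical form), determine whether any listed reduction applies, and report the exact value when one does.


Canonical form: C = \frac{6}{5} times 2F1 with upper {-\frac{4}{5}, -\frac{2}{3}}, lower {\frac{3}{7}}, x = \frac{1}{3}. Verdict: none. Every listed pattern misses the 2F1 form at \frac{1}{3}, upper {-\frac{4}{5}, -\frac{2}{3}}.

Key step: from the first term \frac{6}{5}: the running product (C = 6/5) telescopes to a rising factorial.
Adjacent-term ratio: r(k) = \frac{1}{3} * (k-\frac{4}{5}) (k-\frac{2}{3}) / [(k+\frac{3}{7}) (k+1)] - rational in k. x = \frac{1}{3}; t_0 = \frac{6}{5}; negate the roots.


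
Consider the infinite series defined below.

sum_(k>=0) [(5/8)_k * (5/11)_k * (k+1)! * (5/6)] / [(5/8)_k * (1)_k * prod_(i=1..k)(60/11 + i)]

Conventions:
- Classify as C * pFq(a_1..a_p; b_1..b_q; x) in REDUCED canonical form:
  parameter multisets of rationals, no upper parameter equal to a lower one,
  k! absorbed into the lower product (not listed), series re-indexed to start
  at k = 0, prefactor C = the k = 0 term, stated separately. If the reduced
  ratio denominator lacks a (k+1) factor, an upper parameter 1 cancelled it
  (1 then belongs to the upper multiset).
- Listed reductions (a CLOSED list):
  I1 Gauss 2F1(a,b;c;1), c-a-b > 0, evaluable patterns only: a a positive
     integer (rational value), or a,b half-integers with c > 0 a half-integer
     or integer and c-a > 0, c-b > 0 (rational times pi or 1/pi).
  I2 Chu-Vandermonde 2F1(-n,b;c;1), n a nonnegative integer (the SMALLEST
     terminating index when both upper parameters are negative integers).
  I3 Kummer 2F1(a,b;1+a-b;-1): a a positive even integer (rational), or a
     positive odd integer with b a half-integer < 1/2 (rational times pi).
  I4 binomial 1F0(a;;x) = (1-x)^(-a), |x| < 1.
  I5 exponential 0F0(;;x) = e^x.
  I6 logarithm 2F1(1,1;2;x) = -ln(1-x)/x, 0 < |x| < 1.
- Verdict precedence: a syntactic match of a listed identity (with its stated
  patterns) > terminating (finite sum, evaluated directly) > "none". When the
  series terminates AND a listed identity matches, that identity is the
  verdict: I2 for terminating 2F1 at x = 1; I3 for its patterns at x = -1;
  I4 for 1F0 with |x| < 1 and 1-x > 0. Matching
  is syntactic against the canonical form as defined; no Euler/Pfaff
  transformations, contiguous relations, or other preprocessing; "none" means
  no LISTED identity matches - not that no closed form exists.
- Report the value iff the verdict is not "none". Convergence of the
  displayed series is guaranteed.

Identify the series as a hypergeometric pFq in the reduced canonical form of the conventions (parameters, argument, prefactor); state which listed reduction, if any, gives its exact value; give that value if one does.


With C = 5/6: the canonical form is 2F1(5/11, 2; 71/11; 1). Verdict (x = 1): Gauss (I1, integer-parameter pattern) applies (x = 1: the Gamma ratio telescopes since c-a-b = 4 > 0 and a = 2 in Z>0). Sum: 245/242.

Key observation: t_0 being 5/6, the lower running product (prefactor 5/6) is a rising factorial.
Ratio: r(k) = 1 * (k+5/11) (k+2) / [(k+71/11) (k+1)] ; factor over Q: parameters, x = 1, and C = 5/6.


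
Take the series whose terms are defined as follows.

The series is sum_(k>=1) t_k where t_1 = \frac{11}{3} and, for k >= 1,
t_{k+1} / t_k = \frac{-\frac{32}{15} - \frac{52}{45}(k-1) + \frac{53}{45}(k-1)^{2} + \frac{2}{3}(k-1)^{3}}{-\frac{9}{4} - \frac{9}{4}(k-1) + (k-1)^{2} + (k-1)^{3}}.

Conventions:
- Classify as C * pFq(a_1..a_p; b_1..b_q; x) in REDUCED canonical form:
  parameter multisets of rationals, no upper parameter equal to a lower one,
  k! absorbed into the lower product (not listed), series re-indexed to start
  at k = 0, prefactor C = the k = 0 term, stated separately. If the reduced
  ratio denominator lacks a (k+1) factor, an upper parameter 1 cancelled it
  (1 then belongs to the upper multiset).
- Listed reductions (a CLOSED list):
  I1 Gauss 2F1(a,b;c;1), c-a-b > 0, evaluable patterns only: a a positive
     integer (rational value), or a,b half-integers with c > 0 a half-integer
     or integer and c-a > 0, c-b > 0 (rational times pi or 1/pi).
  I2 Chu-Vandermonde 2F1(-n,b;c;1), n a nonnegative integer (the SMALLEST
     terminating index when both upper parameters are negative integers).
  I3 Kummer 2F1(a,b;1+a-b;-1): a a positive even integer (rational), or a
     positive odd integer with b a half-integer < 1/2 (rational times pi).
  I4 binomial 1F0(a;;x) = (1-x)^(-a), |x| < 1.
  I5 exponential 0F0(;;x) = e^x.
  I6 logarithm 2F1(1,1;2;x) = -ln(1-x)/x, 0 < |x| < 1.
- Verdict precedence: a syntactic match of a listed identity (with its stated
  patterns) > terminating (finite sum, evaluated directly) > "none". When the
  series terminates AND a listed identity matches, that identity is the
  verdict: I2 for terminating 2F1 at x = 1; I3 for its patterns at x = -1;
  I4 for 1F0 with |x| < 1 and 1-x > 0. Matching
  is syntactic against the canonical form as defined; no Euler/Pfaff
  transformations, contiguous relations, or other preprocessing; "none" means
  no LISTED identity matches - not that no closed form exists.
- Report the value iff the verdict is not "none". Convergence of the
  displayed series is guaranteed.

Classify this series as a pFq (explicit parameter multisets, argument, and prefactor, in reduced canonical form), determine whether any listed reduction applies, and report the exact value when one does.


Classification (C = \frac{11}{3}): 2F1 with upper {-\frac{4}{3}, \frac{8}{5}}, lower {-\frac{3}{2}}, argument x = \frac{2}{3}. Verdict: none (x = \frac{2}{3}): each listed identity misses the multisets {-\frac{4}{3}, \frac{8}{5}} ; {-\frac{3}{2}}.

The tell: t_0 = \frac{11}{3} here, and cancel k + 3/2 from the displayed ratio first; then prefactor 11/3.
Adjacent-term ratio: r(k) = \frac{2}{3} * (k-\frac{4}{3}) (k+\frac{8}{5}) / [(k-\frac{3}{2}) (k+1)] - rational in k. x = \frac{2}{3}; t_0 = \frac{11}{3}; negate the roots.


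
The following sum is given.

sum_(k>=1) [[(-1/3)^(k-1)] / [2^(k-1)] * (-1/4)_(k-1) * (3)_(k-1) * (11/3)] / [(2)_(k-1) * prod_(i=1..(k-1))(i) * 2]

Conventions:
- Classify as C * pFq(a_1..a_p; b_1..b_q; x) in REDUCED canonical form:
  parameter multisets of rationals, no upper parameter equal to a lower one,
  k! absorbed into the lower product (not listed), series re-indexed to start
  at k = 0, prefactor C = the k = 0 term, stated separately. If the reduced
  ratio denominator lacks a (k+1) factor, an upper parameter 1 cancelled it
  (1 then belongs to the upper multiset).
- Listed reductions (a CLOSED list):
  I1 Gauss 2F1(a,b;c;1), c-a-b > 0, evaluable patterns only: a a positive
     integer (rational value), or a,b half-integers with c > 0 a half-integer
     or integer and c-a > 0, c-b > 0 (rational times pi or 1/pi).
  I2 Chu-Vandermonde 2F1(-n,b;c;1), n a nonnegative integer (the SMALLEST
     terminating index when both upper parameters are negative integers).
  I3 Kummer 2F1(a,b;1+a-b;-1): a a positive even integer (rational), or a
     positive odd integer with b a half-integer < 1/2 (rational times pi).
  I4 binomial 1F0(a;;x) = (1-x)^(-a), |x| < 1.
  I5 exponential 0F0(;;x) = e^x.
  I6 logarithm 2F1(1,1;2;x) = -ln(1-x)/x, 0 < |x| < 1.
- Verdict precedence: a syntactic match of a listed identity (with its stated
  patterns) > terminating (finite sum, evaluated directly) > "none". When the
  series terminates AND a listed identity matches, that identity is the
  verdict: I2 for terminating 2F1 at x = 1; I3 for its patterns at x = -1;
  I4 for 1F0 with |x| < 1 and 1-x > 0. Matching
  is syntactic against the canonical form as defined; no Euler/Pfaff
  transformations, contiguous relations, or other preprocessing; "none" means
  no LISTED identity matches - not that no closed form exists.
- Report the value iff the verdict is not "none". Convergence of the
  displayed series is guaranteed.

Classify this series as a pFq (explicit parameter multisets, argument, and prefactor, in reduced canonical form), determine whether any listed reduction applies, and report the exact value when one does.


This is 11/6 * 2F1(-1/4, 3; 2; -1/6) in reduced canonical form. Verdict: none - this 2F1 at x = -1/6 matches no listed pattern, and upper {-1/4, 3} holds no stopper.

Structural cue: with t_0 = 11/6, the product of the first k integers (C = 11/6, x = -1/6) is k!.
Consecutive-term ratio: r(k) = (-1/6) * (k-1/4) (k+3) / [(k+2) (k+1)] ; factor over Q: parameters, x = (-1/6), and C = 11/6.


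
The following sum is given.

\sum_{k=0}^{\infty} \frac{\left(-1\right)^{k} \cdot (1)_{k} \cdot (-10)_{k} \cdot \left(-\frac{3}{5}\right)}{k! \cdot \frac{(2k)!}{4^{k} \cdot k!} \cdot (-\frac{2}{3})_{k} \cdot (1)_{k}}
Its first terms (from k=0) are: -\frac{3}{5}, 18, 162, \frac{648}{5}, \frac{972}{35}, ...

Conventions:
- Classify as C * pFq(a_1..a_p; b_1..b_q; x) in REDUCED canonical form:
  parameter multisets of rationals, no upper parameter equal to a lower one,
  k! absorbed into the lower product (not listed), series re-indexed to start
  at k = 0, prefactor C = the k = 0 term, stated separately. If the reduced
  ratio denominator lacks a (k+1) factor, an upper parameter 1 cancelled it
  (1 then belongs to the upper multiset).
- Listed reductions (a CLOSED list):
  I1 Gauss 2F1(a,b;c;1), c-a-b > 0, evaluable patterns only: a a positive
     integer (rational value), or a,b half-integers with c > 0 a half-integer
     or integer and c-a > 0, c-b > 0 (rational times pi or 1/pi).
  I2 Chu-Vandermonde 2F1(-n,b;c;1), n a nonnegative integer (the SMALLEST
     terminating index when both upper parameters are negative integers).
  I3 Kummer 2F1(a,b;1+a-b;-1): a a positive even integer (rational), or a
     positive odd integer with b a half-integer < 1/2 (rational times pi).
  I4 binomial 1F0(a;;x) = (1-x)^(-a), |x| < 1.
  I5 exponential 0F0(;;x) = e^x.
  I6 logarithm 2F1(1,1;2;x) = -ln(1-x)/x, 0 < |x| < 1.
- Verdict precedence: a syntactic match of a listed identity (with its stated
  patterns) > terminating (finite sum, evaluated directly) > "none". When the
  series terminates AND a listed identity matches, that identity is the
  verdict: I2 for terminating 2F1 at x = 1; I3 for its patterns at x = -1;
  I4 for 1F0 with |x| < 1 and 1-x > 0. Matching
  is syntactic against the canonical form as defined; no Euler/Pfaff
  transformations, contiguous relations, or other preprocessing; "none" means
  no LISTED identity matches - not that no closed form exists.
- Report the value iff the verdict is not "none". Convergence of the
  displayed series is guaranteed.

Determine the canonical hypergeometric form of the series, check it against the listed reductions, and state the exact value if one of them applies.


The tell: with t_0 = -\frac{3}{5}, the denominator's factorial ratio (C = -3/5, x = -1) is a lower Pochhammer.
Ratio: r(k) = -1 * (k-10) / [(k-\frac{2}{3}) (k+\frac{1}{2}) (k+1)] - rational in k. x = -1; t_0 = -\frac{3}{5}; negate the roots.

At argument -1: a 1F2 with upper {-10}, lower {-\frac{2}{3}, \frac{1}{2}}, scaled by C = -\frac{3}{5}. Verdict: terminating - the sum ends at index 10 because -10 is a negative integer; exact evaluation follows. Its exact value is \frac{32578897291959624}{96082502140625}.


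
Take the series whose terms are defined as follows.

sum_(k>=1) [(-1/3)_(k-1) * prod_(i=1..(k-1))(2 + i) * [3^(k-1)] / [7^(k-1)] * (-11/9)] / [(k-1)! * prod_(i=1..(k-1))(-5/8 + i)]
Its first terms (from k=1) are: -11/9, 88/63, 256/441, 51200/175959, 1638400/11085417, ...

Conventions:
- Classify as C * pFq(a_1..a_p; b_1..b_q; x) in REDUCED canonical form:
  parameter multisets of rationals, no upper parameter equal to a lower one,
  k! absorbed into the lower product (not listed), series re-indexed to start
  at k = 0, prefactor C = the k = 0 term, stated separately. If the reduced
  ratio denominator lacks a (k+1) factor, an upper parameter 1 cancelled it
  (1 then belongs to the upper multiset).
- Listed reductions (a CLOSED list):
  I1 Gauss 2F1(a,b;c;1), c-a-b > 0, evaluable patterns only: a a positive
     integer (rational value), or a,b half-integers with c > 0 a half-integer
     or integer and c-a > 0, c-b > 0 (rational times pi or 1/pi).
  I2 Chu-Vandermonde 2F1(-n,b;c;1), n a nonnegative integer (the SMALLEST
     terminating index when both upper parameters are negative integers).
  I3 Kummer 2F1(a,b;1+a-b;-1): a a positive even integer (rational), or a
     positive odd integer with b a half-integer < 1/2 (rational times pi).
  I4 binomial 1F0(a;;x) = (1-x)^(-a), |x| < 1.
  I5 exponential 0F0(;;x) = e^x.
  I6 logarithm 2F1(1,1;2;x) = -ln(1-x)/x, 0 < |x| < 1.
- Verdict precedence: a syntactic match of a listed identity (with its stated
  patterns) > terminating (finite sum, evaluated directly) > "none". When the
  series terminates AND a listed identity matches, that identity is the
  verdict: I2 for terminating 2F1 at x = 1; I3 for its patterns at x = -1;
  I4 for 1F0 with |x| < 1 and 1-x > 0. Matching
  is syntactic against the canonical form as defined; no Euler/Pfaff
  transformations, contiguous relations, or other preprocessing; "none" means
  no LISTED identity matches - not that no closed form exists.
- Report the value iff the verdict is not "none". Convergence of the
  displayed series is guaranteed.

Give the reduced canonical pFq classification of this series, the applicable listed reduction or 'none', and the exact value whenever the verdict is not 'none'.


The series (x = 3/7) is 2F1: upper {-1/3, 3}, lower {3/8}, prefactor -11/9. Verdict: none. Every listed pattern misses the 2F1 form at 3/7, upper {-1/3, 3}.

The tell: with t_0 = -11/9, the lower running product (C = -11/9, x = 3/7) is a rising factorial.
Adjacent-term ratio: r(k) = (3/7) * (k-1/3) (k+3) / [(k+3/8) (k+1)] - poly over poly, x = (3/7) from leading terms; C = -11/9 at k = 0.


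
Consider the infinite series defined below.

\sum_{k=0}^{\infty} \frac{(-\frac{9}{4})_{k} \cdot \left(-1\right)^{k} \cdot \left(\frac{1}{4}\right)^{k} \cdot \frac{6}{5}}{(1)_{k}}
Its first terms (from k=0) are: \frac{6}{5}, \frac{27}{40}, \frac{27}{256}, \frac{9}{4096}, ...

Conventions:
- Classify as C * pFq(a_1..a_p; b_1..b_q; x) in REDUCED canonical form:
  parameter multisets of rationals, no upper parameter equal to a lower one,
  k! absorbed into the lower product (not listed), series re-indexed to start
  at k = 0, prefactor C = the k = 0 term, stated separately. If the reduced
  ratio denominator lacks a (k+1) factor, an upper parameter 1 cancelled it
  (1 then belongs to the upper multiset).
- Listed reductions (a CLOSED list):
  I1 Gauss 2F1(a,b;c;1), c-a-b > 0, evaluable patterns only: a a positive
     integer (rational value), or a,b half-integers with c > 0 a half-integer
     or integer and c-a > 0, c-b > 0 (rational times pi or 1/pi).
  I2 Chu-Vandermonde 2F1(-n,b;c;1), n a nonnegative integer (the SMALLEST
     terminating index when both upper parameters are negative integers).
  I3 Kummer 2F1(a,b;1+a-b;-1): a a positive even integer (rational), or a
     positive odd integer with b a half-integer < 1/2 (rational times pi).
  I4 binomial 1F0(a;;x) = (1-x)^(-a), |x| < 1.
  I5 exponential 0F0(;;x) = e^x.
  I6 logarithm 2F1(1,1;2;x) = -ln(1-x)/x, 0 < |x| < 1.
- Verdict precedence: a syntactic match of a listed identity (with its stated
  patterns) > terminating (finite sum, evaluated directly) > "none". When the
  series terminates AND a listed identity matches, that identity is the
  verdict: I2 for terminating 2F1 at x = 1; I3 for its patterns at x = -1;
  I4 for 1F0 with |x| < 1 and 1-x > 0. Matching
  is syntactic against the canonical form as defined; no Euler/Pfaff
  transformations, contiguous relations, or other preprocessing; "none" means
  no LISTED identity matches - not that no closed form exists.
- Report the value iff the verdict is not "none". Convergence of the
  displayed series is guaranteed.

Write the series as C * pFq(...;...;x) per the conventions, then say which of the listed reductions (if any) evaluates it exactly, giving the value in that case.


First insight: t_0 = \frac{6}{5} here, and the (-1)^k factor (prefactor 6/5) folds into the argument's sign.
Consecutive-term ratio: r(k) = -\frac{1}{4} * (k-\frac{9}{4}) / [(k+1)] - poly over poly, x = -\frac{1}{4} from leading terms; C = \frac{6}{5} at k = 0.

With C = \frac{6}{5}: the canonical form is 1F0(-\frac{9}{4}; -; -\frac{1}{4}). Verdict: binomial (I4) applies (the 1F0 binomial series: exponent 9/4, x = -\frac{1}{4}). Exact value: \frac{6}{5} \cdot \left(\frac{5}{4}\right)^{\frac{9}{4}}.


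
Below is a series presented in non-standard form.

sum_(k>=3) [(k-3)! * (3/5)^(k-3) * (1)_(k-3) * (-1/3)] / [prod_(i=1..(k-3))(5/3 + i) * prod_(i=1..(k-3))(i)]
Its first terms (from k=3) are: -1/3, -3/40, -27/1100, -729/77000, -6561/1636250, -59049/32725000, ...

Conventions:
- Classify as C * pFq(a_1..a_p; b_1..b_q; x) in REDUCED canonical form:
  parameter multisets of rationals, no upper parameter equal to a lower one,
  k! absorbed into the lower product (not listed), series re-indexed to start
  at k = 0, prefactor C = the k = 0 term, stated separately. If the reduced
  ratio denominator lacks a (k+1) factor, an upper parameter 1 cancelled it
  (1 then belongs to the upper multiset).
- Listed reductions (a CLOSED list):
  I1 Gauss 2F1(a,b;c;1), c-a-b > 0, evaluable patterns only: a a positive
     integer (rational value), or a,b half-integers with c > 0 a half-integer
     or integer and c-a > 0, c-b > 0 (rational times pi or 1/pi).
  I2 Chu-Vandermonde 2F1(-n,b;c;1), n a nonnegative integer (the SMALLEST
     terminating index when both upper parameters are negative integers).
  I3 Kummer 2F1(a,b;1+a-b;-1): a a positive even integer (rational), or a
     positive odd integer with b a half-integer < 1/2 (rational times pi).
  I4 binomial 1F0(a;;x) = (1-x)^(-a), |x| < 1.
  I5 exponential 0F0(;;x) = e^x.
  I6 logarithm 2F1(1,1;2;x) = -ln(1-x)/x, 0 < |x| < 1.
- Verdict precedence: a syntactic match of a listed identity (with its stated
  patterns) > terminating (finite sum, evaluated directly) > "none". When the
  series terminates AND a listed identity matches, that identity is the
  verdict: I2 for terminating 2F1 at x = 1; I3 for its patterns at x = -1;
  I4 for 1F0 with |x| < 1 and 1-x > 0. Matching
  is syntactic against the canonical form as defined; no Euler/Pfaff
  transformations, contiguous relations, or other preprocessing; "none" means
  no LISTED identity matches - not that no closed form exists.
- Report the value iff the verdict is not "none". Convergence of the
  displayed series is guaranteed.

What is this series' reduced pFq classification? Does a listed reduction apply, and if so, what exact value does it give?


x = 3/5 here; the reduced form reads 2F1, upper {1, 1}, lower {8/3}, C = -1/3. Verdict: none. Every listed pattern misses the 2F1 form at 3/5, upper {1, 1}.

Key observation: t_0 being -1/3, the factorial ratio (prefactor -1/3) (k+a-1)!/(a-1)! is a rising factorial (a)_k.
Ratio: r(k) = (3/5) * (k+1) (k+1) / [(k+8/3) (k+1)] - rational in k. x = (3/5); t_0 = -1/3; negate the roots.


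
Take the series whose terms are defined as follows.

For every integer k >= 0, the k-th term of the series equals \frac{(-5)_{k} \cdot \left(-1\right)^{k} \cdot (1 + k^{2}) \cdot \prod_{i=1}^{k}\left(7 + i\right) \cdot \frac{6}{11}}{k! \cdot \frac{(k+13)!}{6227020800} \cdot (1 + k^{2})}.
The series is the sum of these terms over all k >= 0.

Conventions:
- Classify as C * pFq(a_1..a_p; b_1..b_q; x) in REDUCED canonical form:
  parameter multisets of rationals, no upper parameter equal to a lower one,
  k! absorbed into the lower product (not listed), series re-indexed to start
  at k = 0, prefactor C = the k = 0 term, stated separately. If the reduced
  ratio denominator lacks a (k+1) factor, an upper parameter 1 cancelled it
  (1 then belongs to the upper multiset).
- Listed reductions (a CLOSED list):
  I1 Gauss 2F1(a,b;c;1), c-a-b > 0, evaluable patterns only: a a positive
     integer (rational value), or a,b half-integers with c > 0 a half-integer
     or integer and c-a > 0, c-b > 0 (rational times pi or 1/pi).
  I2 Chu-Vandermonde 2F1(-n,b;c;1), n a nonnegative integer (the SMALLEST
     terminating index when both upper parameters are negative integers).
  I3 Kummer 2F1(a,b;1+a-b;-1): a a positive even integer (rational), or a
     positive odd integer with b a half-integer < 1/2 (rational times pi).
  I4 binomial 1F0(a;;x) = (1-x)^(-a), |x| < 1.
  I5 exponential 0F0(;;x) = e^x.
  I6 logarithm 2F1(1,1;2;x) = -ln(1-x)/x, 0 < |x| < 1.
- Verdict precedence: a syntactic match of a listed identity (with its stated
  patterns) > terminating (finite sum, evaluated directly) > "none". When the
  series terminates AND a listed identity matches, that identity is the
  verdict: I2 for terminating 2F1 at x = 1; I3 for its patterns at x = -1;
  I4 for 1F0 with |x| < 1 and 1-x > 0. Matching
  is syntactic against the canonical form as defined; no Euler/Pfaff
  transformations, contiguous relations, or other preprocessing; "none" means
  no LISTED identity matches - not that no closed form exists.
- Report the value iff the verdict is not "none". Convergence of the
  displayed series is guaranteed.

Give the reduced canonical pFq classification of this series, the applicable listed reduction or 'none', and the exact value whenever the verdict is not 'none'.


First insight: t_0 being \frac{6}{11}, striking the common factor k^2 + 1 reduces the term (C = 6/11, x = -1).
Consecutive-term ratio: r(k) = -1 * (k-5) (k+8) / [(k+14) (k+1)] ; factor over Q: parameters, x = -1, and C = \frac{6}{11}.

With C = \frac{6}{11}: the canonical form is 2F1(-5, 8; 14; -1). Verdict: Kummer (I3) applies (x = -1; c = 14 equals 1+a-b for upper {-5, 8}: listed pattern). Exact value: \frac{39}{7}.


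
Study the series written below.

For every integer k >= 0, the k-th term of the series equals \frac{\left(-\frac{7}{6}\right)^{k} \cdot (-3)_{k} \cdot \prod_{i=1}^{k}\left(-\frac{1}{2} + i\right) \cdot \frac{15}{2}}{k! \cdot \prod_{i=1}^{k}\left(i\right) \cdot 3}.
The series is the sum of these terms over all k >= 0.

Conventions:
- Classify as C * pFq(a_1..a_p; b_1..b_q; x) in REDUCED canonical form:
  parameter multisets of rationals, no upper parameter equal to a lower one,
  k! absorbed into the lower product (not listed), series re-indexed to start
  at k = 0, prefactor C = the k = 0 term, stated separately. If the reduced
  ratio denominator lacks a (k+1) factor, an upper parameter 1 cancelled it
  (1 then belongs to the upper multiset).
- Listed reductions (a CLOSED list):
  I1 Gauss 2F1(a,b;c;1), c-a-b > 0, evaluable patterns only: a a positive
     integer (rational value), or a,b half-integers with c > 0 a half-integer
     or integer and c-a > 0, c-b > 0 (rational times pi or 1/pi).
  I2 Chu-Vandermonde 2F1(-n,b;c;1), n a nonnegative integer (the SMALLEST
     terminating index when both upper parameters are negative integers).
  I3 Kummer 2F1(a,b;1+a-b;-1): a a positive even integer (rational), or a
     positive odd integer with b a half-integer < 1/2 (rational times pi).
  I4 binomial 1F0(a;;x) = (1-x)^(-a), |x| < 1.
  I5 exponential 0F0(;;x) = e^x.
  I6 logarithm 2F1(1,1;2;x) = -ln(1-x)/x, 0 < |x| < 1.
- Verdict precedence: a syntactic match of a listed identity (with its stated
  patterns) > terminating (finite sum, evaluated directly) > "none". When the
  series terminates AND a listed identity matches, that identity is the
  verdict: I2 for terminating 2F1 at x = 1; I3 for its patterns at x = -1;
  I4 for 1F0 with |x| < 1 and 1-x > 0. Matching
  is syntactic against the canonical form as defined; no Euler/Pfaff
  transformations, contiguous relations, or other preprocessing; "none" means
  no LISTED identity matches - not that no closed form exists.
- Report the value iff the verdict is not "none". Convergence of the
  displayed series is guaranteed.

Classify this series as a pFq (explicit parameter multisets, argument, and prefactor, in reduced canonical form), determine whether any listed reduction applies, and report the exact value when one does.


Reduced: x = -\frac{7}{6}, 2F1, upper = {-3, \frac{1}{2}}, lower = {1}, C = \frac{5}{2}. Verdict: terminating (-3 upstairs). 4 nonzero terms in all; added directly. Value: \frac{82555}{6912}.

Key step: t_0 being \frac{5}{2}, the lower running product (C = 5/2, x = -7/6) is a rising factorial.
Term ratio: r(k) = -\frac{7}{6} * (k-3) (k+\frac{1}{2}) / [(k+1) (k+1)] ; factor over Q: parameters, x = -\frac{7}{6}, and C = \frac{5}{2}.


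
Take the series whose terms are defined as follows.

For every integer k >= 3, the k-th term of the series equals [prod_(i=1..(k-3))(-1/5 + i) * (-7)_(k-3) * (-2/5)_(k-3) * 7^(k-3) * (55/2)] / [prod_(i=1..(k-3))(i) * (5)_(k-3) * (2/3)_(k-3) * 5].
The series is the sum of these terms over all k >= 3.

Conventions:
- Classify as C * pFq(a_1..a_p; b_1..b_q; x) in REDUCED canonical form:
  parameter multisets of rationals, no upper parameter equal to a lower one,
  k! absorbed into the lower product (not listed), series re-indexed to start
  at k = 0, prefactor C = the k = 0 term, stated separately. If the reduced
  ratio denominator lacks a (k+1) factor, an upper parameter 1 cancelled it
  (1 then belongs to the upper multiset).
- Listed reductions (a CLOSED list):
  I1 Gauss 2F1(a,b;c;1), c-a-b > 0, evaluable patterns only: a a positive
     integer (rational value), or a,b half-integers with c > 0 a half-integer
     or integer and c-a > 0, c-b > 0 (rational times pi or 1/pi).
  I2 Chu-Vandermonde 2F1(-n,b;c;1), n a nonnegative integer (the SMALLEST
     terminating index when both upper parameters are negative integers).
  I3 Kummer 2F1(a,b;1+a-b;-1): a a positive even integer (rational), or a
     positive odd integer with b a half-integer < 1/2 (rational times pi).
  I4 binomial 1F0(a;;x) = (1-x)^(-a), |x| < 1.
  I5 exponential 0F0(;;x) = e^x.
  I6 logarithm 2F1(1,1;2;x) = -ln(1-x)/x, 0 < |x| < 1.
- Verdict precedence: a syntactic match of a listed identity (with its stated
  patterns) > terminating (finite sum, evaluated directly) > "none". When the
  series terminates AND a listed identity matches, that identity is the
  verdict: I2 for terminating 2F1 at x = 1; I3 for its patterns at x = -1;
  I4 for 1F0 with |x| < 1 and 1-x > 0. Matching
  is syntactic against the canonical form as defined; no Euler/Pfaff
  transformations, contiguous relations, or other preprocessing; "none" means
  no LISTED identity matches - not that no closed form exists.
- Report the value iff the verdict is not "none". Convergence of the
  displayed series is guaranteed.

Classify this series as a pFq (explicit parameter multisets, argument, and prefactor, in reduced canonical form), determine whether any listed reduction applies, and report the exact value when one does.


Structural cue: t_0 being 11/2, the constant factors (C = 11/2) combine into one prefactor.
Term ratio: r(k) = 7 * (k-7) (k-2/5) (k+4/5) / [(k+2/3) (k+5) (k+1)] ; factor over Q: parameters, x = 7, and C = 11/2.

Canonical form: C = 11/2 times 3F2 with upper {-7, -2/5, 4/5}, lower {2/3, 5}, x = 7. Verdict: terminating - upper -7 stops the sum at k = 7; the 8 terms are added exactly. Hence: 186857413958897323/2853393554687500.
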